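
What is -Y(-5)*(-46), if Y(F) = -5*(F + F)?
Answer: 2300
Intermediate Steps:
Y(F) = -10*F
-Y(-5)*(-46) = -(-10)*(-5)*(-46) = -1*50*(-46) = -50*(-46) = 2300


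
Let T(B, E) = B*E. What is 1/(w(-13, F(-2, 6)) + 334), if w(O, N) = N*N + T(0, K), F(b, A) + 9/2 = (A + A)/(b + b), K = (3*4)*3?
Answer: 4/1561 ≈ 0.0025625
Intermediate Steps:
K = 36 (K = 12*3 = 36)
F(b, A) = -9/2 + A/b (F(b, A) = -9/2 + (A + A)/(b + b) = -9/2 + (2*A)/((2*b)) = -9/2 + (2*A)*(1/(2*b)) = -9/2 + A/b)
w(O, N) = N² (w(O, N) = N*N + 0*36 = N² + 0 = N²)
1/(w(-13, F(-2, 6)) + 334) = 1/((-9/2 + 6/(-2))² + 334) = 1/((-9/2 + 6*(-½))² + 334) = 1/((-9/2 - 3)² + 334) = 1/((-15/2)² + 334) = 1/(225/4 + 334) = 1/(1561/4) = 4/1561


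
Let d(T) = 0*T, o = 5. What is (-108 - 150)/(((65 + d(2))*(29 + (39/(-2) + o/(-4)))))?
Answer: -344/715 ≈ -0.48112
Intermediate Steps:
d(T) = 0
(-108 - 150)/(((65 + d(2))*(29 + (39/(-2) + o/(-4))))) = (-108 - 150)/(((65 + 0)*(29 + (39/(-2) + 5/(-4))))) = -258*1/(65*(29 + (39*(-½) + 5*(-¼)))) = -258*1/(65*(29 + (-39/2 - 5/4))) = -258*1/(65*(29 - 83/4)) = -258/(65*(33/4)) = -258/2145/4 = -258*4/2145 = -344/715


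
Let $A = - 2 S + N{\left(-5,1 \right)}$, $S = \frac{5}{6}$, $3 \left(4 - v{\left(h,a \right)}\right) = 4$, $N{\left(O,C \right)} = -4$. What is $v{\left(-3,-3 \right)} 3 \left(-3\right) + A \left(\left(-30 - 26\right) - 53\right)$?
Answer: $\frac{1781}{3} \approx 593.67$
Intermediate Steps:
$v{\left(h,a \right)} = \frac{8}{3}$ ($v{\left(h,a \right)} = 4 - \frac{4}{3} = \frac{8}{3}$)
$S = \frac{5}{6}$ ($S = 5 \cdot \frac{1}{6} = \frac{5}{6} \approx 0.83333$)
$A = - \frac{17}{3}$ ($A = \left(-2\right) \frac{5}{6} - 4 = - \frac{5}{3} - 4 = - \frac{17}{3} \approx -5.6667$)
$v{\left(-3,-3 \right)} 3 \left(-3\right) + A \left(\left(-30 - 26\right) - 53\right) = \frac{8}{3} \cdot 3 \left(-3\right) - \frac{17 \left(\left(-30 - 26\right) - 53\right)}{3} = 8 \left(-3\right) - \frac{17 \left(-56 - 53\right)}{3} = -24 - - \frac{1853}{3} = -24 + \frac{1853}{3} = \frac{1781}{3}$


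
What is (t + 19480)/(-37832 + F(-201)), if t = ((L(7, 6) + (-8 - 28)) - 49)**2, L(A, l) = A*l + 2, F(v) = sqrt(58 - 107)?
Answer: -800562952/1431260273 - 148127*I/1431260273 ≈ -0.55934 - 0.00010349*I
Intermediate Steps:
F(v) = 7*I (F(v) = sqrt(-49) = 7*I)
L(A, l) = 2 + A*l
t = 1681 (t = (((2 + 7*6) + (-8 - 28)) - 49)**2 = (((2 + 42) - 36) - 49)**2 = ((44 - 36) - 49)**2 = (8 - 49)**2 = (-41)**2 = 1681)
(t + 19480)/(-37832 + F(-201)) = (1681 + 19480)/(-37832 + 7*I) = 21161*((-37832 - 7*I)/1431260273) = 21161*(-37832 - 7*I)/1431260273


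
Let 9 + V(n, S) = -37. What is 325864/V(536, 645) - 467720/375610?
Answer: -266128896/37561 ≈ -7085.2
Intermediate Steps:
V(n, S) = -46 (V(n, S) = -9 - 37 = -46)
325864/V(536, 645) - 467720/375610 = 325864/(-46) - 467720/375610 = 325864*(-1/46) - 467720*1/375610 = -7084 - 46772/37561 = -266128896/37561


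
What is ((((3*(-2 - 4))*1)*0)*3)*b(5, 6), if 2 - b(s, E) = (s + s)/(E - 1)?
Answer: 0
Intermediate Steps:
b(s, E) = 2 - 2*s/(-1 + E) (b(s, E) = 2 - (s + s)/(E - 1) = 2 - 2*s/(-1 + E))
((((3*(-2 - 4))*1)*0)*3)*b(5, 6) = ((((3*(-2 - 4))*1)*0)*3)*(2*(-1 + 6 - 1*5)/(-1 + 6)) = ((((3*(-6))*1)*0)*3)*(2*(-1 + 6 - 5)/5) = ((-18*1*0)*3)*(2*(⅕)*0) = (-18*0*3)*0 = (0*3)*0 = 0*0 = 0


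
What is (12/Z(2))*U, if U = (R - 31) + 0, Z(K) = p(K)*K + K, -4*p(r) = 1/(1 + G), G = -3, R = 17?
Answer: -224/3 ≈ -74.667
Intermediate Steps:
p(r) = 1/8 (p(r) = -1/(4*(1 - 3)) = -1/4/(-2) = -1/4*(-1/2) = 1/8)
Z(K) = 9*K/8 (Z(K) = K/8 + K = 9*K/8)
U = -14 (U = (17 - 31) + 0 = -14 + 0 = -14)
(12/Z(2))*U = (12/((9/8)*2))*(-14) = (12/(9/4))*(-14) = ((4/9)*12)*(-14) = (16/3)*(-14) = -224/3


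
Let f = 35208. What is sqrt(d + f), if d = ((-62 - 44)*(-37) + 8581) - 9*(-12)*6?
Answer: sqrt(48359) ≈ 219.91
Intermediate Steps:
d = 13151 (d = (-106*(-37) + 8581) + 108*6 = (3922 + 8581) + 648 = 12503 + 648 = 13151)
sqrt(d + f) = sqrt(13151 + 35208) = sqrt(48359)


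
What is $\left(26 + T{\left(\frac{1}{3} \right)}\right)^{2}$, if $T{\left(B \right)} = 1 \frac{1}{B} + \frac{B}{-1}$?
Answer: $\frac{7396}{9} \approx 821.78$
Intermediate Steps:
$T{\left(B \right)} = \frac{1}{B} - B$ ($T{\left(B \right)} = \frac{1}{B} + B \left(-1\right) = \frac{1}{B} - B$)
$\left(26 + T{\left(\frac{1}{3} \right)}\right)^{2} = \left(26 + \left(\frac{1}{\frac{1}{3}} - \frac{1}{3}\right)\right)^{2} = \left(26 + \left(3 - \frac{1}{3}\right)\right)^{2} = \left(26 + \frac{8}{3}\right)^{2} = \left(\frac{86}{3}\right)^{2} = \frac{7396}{9}$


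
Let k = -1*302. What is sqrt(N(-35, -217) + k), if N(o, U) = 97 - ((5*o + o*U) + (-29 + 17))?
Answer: I*sqrt(7613) ≈ 87.253*I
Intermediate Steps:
k = -302
N(o, U) = 109 - 5*o - U*o (N(o, U) = 97 - ((5*o + U*o) - 12) = 97 - (-12 + 5*o + U*o) = 97 + (12 - 5*o - U*o) = 109 - 5*o - U*o)
sqrt(N(-35, -217) + k) = sqrt((109 - 5*(-35) - 1*(-217)*(-35)) - 302) = sqrt((109 + 175 - 7595) - 302) = sqrt(-7311 - 302) = sqrt(-7613) = I*sqrt(7613)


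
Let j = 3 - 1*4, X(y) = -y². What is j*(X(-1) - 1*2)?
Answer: 3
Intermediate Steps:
j = -1 (j = 3 - 4 = -1)
j*(X(-1) - 1*2) = -(-1*(-1)² - 1*2) = -(-1*1 - 2) = -(-1 - 2) = -1*(-3) = 3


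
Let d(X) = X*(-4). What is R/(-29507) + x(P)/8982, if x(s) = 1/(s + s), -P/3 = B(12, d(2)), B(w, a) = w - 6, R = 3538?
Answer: -1144048883/9541147464 ≈ -0.11991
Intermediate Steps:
d(X) = -4*X
B(w, a) = -6 + w
P = -18 (P = -3*(-6 + 12) = -3*6 = -18)
x(s) = 1/(2*s)
R/(-29507) + x(P)/8982 = 3538/(-29507) + ((½)/(-18))/8982 = 3538*(-1/29507) + ((½)*(-1/18))*(1/8982) = -3538/29507 - 1/36*1/8982 = -3538/29507 - 1/323352 = -1144048883/9541147464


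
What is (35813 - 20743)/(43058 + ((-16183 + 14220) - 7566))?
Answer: 15070/33529 ≈ 0.44946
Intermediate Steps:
(35813 - 20743)/(43058 + ((-16183 + 14220) - 7566)) = 15070/(43058 + (-1963 - 7566)) = 15070/(43058 - 9529) = 15070/33529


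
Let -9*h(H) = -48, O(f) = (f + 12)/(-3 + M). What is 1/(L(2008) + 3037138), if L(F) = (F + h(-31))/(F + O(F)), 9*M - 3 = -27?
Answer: 21057/63953040536 ≈ 3.2926e-7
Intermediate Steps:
M = -8/3 (M = ⅓ + (⅑)*(-27) = ⅓ - 3 = -8/3 ≈ -2.6667)
O(f) = -36/17 - 3*f/17 (O(f) = (f + 12)/(-3 - 8/3) = (12 + f)/(-17/3) = (12 + f)*(-3/17) = -36/17 - 3*f/17)
h(H) = 16/3 (h(H) = -⅑*(-48) = 16/3)
L(F) = (16/3 + F)/(-36/17 + 14*F/17) (L(F) = (F + 16/3)/(F + (-36/17 - 3*F/17)) = (16/3 + F)/(-36/17 + 14*F/17))
1/(L(2008) + 3037138) = 1/(17*(16 + 3*2008)/(6*(-18 + 7*2008)) + 3037138) = 1/(17*(16 + 6024)/(6*(-18 + 14056)) + 3037138) = 1/((17/6)*6040/14038 + 3037138) = 1/((17/6)*(1/14038)*6040 + 3037138) = 1/(25670/21057 + 3037138) = 1/(63953040536/21057) = 21057/63953040536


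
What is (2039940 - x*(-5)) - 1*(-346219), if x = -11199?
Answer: 2330164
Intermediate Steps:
(2039940 - x*(-5)) - 1*(-346219) = (2039940 - (-11199)*(-5)) - 1*(-346219) = (2039940 - 1*55995) + 346219 = (2039940 - 55995) + 346219 = 1983945 + 346219 = 2330164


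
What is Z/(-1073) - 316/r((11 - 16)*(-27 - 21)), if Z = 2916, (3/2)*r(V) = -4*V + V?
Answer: -265153/128760 ≈ -2.0593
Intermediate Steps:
r(V) = -2*V (r(V) = 2*(-4*V + V)/3 = 2*(-3*V)/3 = -2*V)
Z/(-1073) - 316/r((11 - 16)*(-27 - 21)) = 2916/(-1073) - 316*(-1/(2*(-27 - 21)*(11 - 16))) = 2916*(-1/1073) - 316/((-(-10)*(-48))) = -2916/1073 - 316/((-2*240)) = -2916/1073 - 316/(-480) = -2916/1073 - 316*(-1/480) = -2916/1073 + 79/120 = -265153/128760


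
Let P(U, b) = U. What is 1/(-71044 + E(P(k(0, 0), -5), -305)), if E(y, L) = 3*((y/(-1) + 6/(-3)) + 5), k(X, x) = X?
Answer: -1/71035 ≈ -1.4078e-5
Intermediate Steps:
E(y, L) = 9 - 3*y (E(y, L) = 3*((y*(-1) + 6*(-1/3)) + 5) = 3*((-y - 2) + 5) = 3*((-2 - y) + 5) = 3*(3 - y) = 9 - 3*y)
1/(-71044 + E(P(k(0, 0), -5), -305)) = 1/(-71044 + (9 - 3*0)) = 1/(-71044 + (9 + 0)) = 1/(-71044 + 9) = 1/(-71035) = -1/71035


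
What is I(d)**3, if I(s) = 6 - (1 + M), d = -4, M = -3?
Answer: 512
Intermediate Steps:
I(s) = 8 (I(s) = 6 - (1 - 3) = 6 - 1*(-2) = 6 + 2 = 8)
I(d)**3 = 8**3 = 512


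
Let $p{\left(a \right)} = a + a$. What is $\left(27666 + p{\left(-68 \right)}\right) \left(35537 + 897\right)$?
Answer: $1003028020$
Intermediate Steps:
$p{\left(a \right)} = 2 a$
$\left(27666 + p{\left(-68 \right)}\right) \left(35537 + 897\right) = \left(27666 + 2 \left(-68\right)\right) \left(35537 + 897\right) = \left(27666 - 136\right) 36434 = 27530 \cdot 36434 = 1003028020$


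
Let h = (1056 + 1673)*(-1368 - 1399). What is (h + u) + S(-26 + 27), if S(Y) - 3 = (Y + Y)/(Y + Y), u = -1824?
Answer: -7552963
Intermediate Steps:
h = -7551143 (h = 2729*(-2767) = -7551143)
S(Y) = 4 (S(Y) = 3 + (Y + Y)/(Y + Y) = 3 + (2*Y)/((2*Y)) = 3 + (2*Y)*(1/(2*Y)) = 3 + 1 = 4)
(h + u) + S(-26 + 27) = (-7551143 - 1824) + 4 = -7552967 + 4 = -7552963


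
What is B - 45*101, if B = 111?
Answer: -4434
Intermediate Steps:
B - 45*101 = 111 - 45*101 = 111 - 4545 = -4434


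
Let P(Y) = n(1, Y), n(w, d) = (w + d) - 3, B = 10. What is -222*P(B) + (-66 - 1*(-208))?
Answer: -1634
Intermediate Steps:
n(w, d) = -3 + d + w (n(w, d) = (d + w) - 3 = -3 + d + w)
P(Y) = -2 + Y (P(Y) = -3 + Y + 1 = -2 + Y)
-222*P(B) + (-66 - 1*(-208)) = -222*(-2 + 10) + (-66 - 1*(-208)) = -222*8 + (-66 + 208) = -1776 + 142 = -1634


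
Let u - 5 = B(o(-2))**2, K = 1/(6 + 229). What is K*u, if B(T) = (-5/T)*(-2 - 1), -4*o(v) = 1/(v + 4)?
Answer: 2881/47 ≈ 61.298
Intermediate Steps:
o(v) = -1/(4*(4 + v)) (o(v) = -1/(4*(v + 4)) = -1/(4*(4 + v)))
B(T) = 15/T (B(T) = -5/T*(-3) = 15/T)
K = 1/235 ≈ 0.0042553
u = 14405 (u = 5 + (15/((-1/(16 + 4*(-2)))))**2 = 5 + (15/((-1/(16 - 8))))**2 = 5 + (15/((-1/8)))**2 = 5 + (15/((-1*1/8)))**2 = 5 + (15/(-1/8))**2 = 5 + (15*(-8))**2 = 5 + (-120)**2 = 5 + 14400 = 14405)
K*u = (1/235)*14405 = 2881/47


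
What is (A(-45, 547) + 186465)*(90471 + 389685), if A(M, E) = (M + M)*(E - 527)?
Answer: 88668007740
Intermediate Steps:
A(M, E) = 2*M*(-527 + E) (A(M, E) = (2*M)*(-527 + E) = 2*M*(-527 + E))
(A(-45, 547) + 186465)*(90471 + 389685) = (2*(-45)*(-527 + 547) + 186465)*(90471 + 389685) = (2*(-45)*20 + 186465)*480156 = (-1800 + 186465)*480156 = 184665*480156 = 88668007740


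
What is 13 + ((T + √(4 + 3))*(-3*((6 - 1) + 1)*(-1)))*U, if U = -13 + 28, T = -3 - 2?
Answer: -1337 + 270*√7 ≈ -622.65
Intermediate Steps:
T = -5
U = 15
13 + ((T + √(4 + 3))*(-3*((6 - 1) + 1)*(-1)))*U = 13 + ((-5 + √(4 + 3))*(-3*((6 - 1) + 1)*(-1)))*15 = 13 + ((-5 + √7)*(-3*(5 + 1)*(-1)))*15 = 13 + ((-5 + √7)*(-3*6*(-1)))*15 = 13 + ((-5 + √7)*(-18*(-1)))*15 = 13 + ((-5 + √7)*18)*15 = 13 + (-90 + 18*√7)*15 = 13 + (-1350 + 270*√7) = -1337 + 270*√7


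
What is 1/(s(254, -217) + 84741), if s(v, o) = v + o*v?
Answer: 1/29877 ≈ 3.3471e-5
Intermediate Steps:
1/(s(254, -217) + 84741) = 1/(254*(1 - 217) + 84741) = 1/(254*(-216) + 84741) = 1/(-54864 + 84741) = 1/29877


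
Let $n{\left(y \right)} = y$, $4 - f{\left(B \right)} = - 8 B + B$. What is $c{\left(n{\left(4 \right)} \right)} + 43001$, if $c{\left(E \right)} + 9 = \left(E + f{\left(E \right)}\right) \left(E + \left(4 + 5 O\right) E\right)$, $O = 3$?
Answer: $45872$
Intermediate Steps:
$f{\left(B \right)} = 4 + 7 B$ ($f{\left(B \right)} = 4 - \left(- 8 B + B\right) = 4 - - 7 B = 4 + 7 B$)
$c{\left(E \right)} = -9 + 20 E \left(4 + 8 E\right)$ ($c{\left(E \right)} = -9 + \left(E + \left(4 + 7 E\right)\right) \left(E + \left(4 + 5 \cdot 3\right) E\right) = -9 + \left(4 + 8 E\right) \left(E + \left(4 + 15\right) E\right) = -9 + \left(4 + 8 E\right) \left(E + 19 E\right) = -9 + \left(4 + 8 E\right) 20 E = -9 + 20 E \left(4 + 8 E\right)$)
$c{\left(n{\left(4 \right)} \right)} + 43001 = \left(-9 + 80 \cdot 4 + 160 \cdot 4^{2}\right) + 43001 = \left(-9 + 320 + 160 \cdot 16\right) + 43001 = \left(-9 + 320 + 2560\right) + 43001 = 2871 + 43001 = 45872$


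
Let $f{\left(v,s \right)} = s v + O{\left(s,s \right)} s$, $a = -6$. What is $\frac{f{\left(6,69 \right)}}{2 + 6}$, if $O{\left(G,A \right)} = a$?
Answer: $0$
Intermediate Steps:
$O{\left(G,A \right)} = -6$
$f{\left(v,s \right)} = - 6 s + s v$ ($f{\left(v,s \right)} = s v - 6 s = - 6 s + s v$)
$\frac{f{\left(6,69 \right)}}{2 + 6} = \frac{69 \left(-6 + 6\right)}{2 + 6} = \frac{69 \cdot 0}{8} = 0 \cdot \frac{1}{8} = 0$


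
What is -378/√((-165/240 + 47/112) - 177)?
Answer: 252*I*√15442/1103 ≈ 28.391*I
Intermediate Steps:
-378/√((-165/240 + 47/112) - 177) = -378/√((-165*1/240 + 47*(1/112)) - 177) = -378/√((-11/16 + 47/112) - 177) = -378/√(-15/56 - 177) = -378*(-2*I*√15442/3309) = -(-252)*I*√15442/1103 = 252*I*√15442/1103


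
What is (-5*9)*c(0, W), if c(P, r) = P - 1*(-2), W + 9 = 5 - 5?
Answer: -90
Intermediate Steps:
W = -9 (W = -9 + (5 - 5) = -9 + 0 = -9)
c(P, r) = 2 + P (c(P, r) = P + 2 = 2 + P)
(-5*9)*c(0, W) = (-5*9)*(2 + 0) = -45*2 = -90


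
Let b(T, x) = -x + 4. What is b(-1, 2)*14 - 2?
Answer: 26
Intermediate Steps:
b(T, x) = 4 - x
b(-1, 2)*14 - 2 = (4 - 1*2)*14 - 2 = (4 - 2)*14 - 2 = 2*14 - 2 = 28 - 2 = 26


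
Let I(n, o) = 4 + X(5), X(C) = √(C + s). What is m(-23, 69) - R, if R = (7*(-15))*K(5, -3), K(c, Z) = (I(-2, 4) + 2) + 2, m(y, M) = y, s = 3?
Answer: 817 + 210*√2 ≈ 1114.0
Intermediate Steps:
X(C) = √(3 + C) (X(C) = √(C + 3) = √(3 + C))
I(n, o) = 4 + 2*√2 (I(n, o) = 4 + √(3 + 5) = 4 + √8 = 4 + 2*√2)
K(c, Z) = 8 + 2*√2 (K(c, Z) = ((4 + 2*√2) + 2) + 2 = (6 + 2*√2) + 2 = 8 + 2*√2)
R = -840 - 210*√2 (R = (7*(-15))*(8 + 2*√2) = -105*(8 + 2*√2) = -840 - 210*√2 ≈ -1137.0)
m(-23, 69) - R = -23 - (-840 - 210*√2) = -23 + (840 + 210*√2) = 817 + 210*√2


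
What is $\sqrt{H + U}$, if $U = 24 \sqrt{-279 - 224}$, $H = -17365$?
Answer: $\sqrt{-17365 + 24 i \sqrt{503}} \approx 2.042 + 131.79 i$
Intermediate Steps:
$U = 24 i \sqrt{503}$ ($U = 24 \sqrt{-503} = 24 i \sqrt{503} \approx 538.26 i$)
$\sqrt{H + U} = \sqrt{-17365 + 24 i \sqrt{503}}$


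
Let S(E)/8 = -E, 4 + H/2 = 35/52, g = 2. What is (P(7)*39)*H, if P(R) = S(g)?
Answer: 4152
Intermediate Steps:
H = -173/26 (H = -8 + 2*(35/52) = -8 + 35/26 = -173/26 ≈ -6.6538)
S(E) = -8*E (S(E) = 8*(-E) = -8*E)
P(R) = -16 (P(R) = -8*2 = -16)
(P(7)*39)*H = -16*39*(-173/26) = -624*(-173/26) = 4152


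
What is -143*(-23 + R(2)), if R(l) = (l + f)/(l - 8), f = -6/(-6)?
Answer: 6721/2 ≈ 3360.5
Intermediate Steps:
f = 1 (f = -6*(-⅙) = 1)
R(l) = (1 + l)/(-8 + l) (R(l) = (l + 1)/(l - 8) = (1 + l)/(-8 + l))
-143*(-23 + R(2)) = -143*(-23 + (1 + 2)/(-8 + 2)) = -143*(-23 + 3/(-6)) = -143*(-23 - ⅙*3) = -143*(-23 - ½) = -143*(-47/2) = 6721/2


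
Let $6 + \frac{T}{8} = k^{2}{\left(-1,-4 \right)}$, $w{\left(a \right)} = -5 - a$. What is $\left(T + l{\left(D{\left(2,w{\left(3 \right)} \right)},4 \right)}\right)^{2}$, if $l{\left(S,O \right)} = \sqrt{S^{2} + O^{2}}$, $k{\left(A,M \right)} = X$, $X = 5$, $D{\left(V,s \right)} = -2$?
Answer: $23124 + 608 \sqrt{5} \approx 24484.0$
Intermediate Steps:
$k{\left(A,M \right)} = 5$
$l{\left(S,O \right)} = \sqrt{O^{2} + S^{2}}$
$T = 152$ ($T = -48 + 8 \cdot 5^{2} = -48 + 8 \cdot 25 = -48 + 200 = 152$)
$\left(T + l{\left(D{\left(2,w{\left(3 \right)} \right)},4 \right)}\right)^{2} = \left(152 + \sqrt{4^{2} + \left(-2\right)^{2}}\right)^{2} = \left(152 + \sqrt{16 + 4}\right)^{2} = \left(152 + \sqrt{20}\right)^{2} = \left(152 + 2 \sqrt{5}\right)^{2}$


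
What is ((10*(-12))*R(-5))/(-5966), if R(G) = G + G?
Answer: -600/2983 ≈ -0.20114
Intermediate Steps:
R(G) = 2*G
((10*(-12))*R(-5))/(-5966) = ((10*(-12))*(2*(-5)))/(-5966) = -120*(-10)*(-1/5966) = 1200*(-1/5966) = -600/2983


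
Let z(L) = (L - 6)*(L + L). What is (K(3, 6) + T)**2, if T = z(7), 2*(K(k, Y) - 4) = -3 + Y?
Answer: 1521/4 ≈ 380.25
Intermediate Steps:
K(k, Y) = 5/2 + Y/2 (K(k, Y) = 4 + (-3 + Y)/2 = 4 + (-3/2 + Y/2) = 5/2 + Y/2)
z(L) = 2*L*(-6 + L) (z(L) = (-6 + L)*(2*L) = 2*L*(-6 + L))
T = 14 (T = 2*7*(-6 + 7) = 2*7*1 = 14)
(K(3, 6) + T)**2 = ((5/2 + (1/2)*6) + 14)**2 = ((5/2 + 3) + 14)**2 = (11/2 + 14)**2 = (39/2)**2 = 1521/4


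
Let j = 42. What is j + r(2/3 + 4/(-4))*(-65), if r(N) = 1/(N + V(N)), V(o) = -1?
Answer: 363/4 ≈ 90.750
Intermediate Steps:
r(N) = 1/(-1 + N) (r(N) = 1/(N - 1) = 1/(-1 + N))
j + r(2/3 + 4/(-4))*(-65) = 42 - 65/(-1 + (2/3 + 4/(-4))) = 42 - 65/(-1 + (2*(⅓) + 4*(-¼))) = 42 - 65/(-1 + (⅔ - 1)) = 42 - 65/(-1 - ⅓) = 42 - 65/(-4/3) = 42 - ¾*(-65) = 42 + 195/4 = 363/4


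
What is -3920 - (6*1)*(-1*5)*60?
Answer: -2120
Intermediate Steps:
-3920 - (6*1)*(-1*5)*60 = -3920 - 6*(-5)*60 = -3920 - (-30)*60 = -3920 - 1*(-1800) = -3920 + 1800 = -2120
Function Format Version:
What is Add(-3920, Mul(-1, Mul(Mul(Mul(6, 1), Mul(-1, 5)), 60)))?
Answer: -2120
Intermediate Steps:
Add(-3920, Mul(-1, Mul(Mul(Mul(6, 1), Mul(-1, 5)), 60))) = Add(-3920, Mul(-1, Mul(Mul(6, -5), 60))) = Add(-3920, Mul(-1, Mul(-30, 60))) = Add(-3920, Mul(-1, -1800)) = Add(-3920, 1800) = -2120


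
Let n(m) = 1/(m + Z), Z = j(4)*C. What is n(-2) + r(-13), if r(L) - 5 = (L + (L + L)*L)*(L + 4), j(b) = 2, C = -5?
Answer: -35041/12 ≈ -2920.1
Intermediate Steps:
Z = -10 (Z = 2*(-5) = -10)
n(m) = 1/(-10 + m) (n(m) = 1/(m - 10) = 1/(-10 + m))
r(L) = 5 + (4 + L)*(L + 2*L**2) (r(L) = 5 + (L + (L + L)*L)*(L + 4) = 5 + (L + (2*L)*L)*(4 + L) = 5 + (L + 2*L**2)*(4 + L) = 5 + (4 + L)*(L + 2*L**2))
n(-2) + r(-13) = 1/(-10 - 2) + (5 + 2*(-13)**3 + 4*(-13) + 9*(-13)**2) = 1/(-12) + (5 + 2*(-2197) - 52 + 9*169) = -1/12 + (5 - 4394 - 52 + 1521) = -1/12 - 2920 = -35041/12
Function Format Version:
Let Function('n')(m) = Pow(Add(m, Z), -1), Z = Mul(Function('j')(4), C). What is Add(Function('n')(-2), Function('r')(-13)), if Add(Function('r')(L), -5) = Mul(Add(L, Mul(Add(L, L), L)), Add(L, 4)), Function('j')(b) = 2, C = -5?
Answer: Rational(-35041, 12) ≈ -2920.1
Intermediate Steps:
Z = -10 (Z = Mul(2, -5) = -10)
Function('n')(m) = Pow(Add(-10, m), -1) (Function('n')(m) = Pow(Add(m, -10), -1) = Pow(Add(-10, m), -1))
Function('r')(L) = Add(5, Mul(Add(4, L), Add(L, Mul(2, Pow(L, 2))))) (Function('r')(L) = Add(5, Mul(Add(L, Mul(Add(L, L), L)), Add(L, 4))) = Add(5, Mul(Add(L, Mul(Mul(2, L), L)), Add(4, L))) = Add(5, Mul(Add(L, Mul(2, Pow(L, 2))), Add(4, L))) = Add(5, Mul(Add(4, L), Add(L, Mul(2, Pow(L, 2))))))
Add(Function('n')(-2), Function('r')(-13)) = Add(Pow(Add(-10, -2), -1), Add(5, Mul(2, Pow(-13, 3)), Mul(4, -13), Mul(9, Pow(-13, 2)))) = Add(Pow(-12, -1), Add(5, Mul(2, -2197), -52, Mul(9, 169))) = Add(Rational(-1, 12), Add(5, -4394, -52, 1521)) = Add(Rational(-1, 12), -2920) = Rational(-35041, 12)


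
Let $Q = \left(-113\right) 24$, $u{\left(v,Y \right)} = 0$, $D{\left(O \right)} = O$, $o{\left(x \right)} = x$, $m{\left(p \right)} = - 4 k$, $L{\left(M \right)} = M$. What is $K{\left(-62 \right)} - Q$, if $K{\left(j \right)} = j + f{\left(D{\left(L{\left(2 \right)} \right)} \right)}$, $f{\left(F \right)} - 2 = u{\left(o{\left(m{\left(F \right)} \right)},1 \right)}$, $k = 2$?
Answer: $2652$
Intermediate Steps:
$m{\left(p \right)} = -8$ ($m{\left(p \right)} = \left(-4\right) 2 = -8$)
$f{\left(F \right)} = 2$ ($f{\left(F \right)} = 2 + 0 = 2$)
$Q = -2712$
$K{\left(j \right)} = 2 + j$ ($K{\left(j \right)} = j + 2 = 2 + j$)
$K{\left(-62 \right)} - Q = \left(2 - 62\right) - -2712 = -60 + 2712 = 2652$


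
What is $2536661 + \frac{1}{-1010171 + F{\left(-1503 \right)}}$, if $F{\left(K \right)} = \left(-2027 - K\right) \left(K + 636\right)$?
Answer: $\frac{1410035993442}{555863} \approx 2.5367 \cdot 10^{6}$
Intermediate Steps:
$F{\left(K \right)} = \left(-2027 - K\right) \left(636 + K\right)$
$2536661 + \frac{1}{-1010171 + F{\left(-1503 \right)}} = 2536661 + \frac{1}{-1010171 - -454308} = 2536661 + \frac{1}{-1010171 + 454308} = 2536661 + \frac{1}{-555863} = 2536661 - \frac{1}{555863} = \frac{1410035993442}{555863}$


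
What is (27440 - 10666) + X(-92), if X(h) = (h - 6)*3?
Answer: 16480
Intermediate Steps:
X(h) = -18 + 3*h (X(h) = (-6 + h)*3 = -18 + 3*h)
(27440 - 10666) + X(-92) = (27440 - 10666) + (-18 + 3*(-92)) = 16774 + (-18 - 276) = 16774 - 294 = 16480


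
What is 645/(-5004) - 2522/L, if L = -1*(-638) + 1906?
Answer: -66023/58936 ≈ -1.1202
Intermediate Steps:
L = 2544 (L = 638 + 1906 = 2544)
645/(-5004) - 2522/L = 645/(-5004) - 2522/2544 = 645*(-1/5004) - 2522*1/2544 = -215/1668 - 1261/1272 = -66023/58936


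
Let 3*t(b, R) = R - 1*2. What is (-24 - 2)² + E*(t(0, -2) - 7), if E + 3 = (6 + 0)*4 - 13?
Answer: 1828/3 ≈ 609.33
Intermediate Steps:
t(b, R) = -⅔ + R/3 (t(b, R) = (R - 1*2)/3 = (R - 2)/3 = (-2 + R)/3 = -⅔ + R/3)
E = 8 (E = -3 + ((6 + 0)*4 - 13) = -3 + (6*4 - 13) = -3 + (24 - 13) = -3 + 11 = 8)
(-24 - 2)² + E*(t(0, -2) - 7) = (-24 - 2)² + 8*((-⅔ + (⅓)*(-2)) - 7) = (-26)² + 8*((-⅔ - ⅔) - 7) = 676 + 8*(-4/3 - 7) = 676 + 8*(-25/3) = 676 - 200/3 = 1828/3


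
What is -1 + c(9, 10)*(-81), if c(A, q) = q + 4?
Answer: -1135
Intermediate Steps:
c(A, q) = 4 + q
-1 + c(9, 10)*(-81) = -1 + (4 + 10)*(-81) = -1 + 14*(-81) = -1 - 1134 = -1135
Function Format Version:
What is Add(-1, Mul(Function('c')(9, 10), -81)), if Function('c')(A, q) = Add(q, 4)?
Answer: -1135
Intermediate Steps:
Function('c')(A, q) = Add(4, q)
Add(-1, Mul(Function('c')(9, 10), -81)) = Add(-1, Mul(Add(4, 10), -81)) = Add(-1, Mul(14, -81)) = Add(-1, -1134) = -1135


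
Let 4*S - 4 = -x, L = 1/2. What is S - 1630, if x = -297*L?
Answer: -12735/8 ≈ -1591.9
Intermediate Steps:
L = ½ ≈ 0.50000
x = -297/2 (x = -297*½ = -297/2 ≈ -148.50)
S = 305/8 (S = 1 + (-1*(-297/2))/4 = 1 + (¼)*(297/2) = 1 + 297/8 = 305/8 ≈ 38.125)
S - 1630 = 305/8 - 1630 = -12735/8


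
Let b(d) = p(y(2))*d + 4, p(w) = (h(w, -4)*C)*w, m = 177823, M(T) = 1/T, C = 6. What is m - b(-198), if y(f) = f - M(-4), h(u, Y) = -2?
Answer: 172473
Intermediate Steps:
y(f) = ¼ + f (y(f) = f - 1/(-4) = f - 1*(-¼) = f + ¼ = ¼ + f)
p(w) = -12*w (p(w) = (-2*6)*w = -12*w)
b(d) = 4 - 27*d (b(d) = (-12*(¼ + 2))*d + 4 = (-12*9/4)*d + 4 = -27*d + 4 = 4 - 27*d)
m - b(-198) = 177823 - (4 - 27*(-198)) = 177823 - (4 + 5346) = 177823 - 1*5350 = 177823 - 5350 = 172473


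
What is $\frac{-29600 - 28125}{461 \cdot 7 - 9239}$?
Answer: $\frac{57725}{6012} \approx 9.6016$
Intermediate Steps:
$\frac{-29600 - 28125}{461 \cdot 7 - 9239} = - \frac{57725}{3227 - 9239} = - \frac{57725}{-6012} = \left(-57725\right) \left(- \frac{1}{6012}\right) = \frac{57725}{6012}$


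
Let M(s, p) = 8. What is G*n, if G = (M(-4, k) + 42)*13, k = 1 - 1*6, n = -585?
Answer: -380250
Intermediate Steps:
k = -5 (k = 1 - 6 = -5)
G = 650 (G = (8 + 42)*13 = 50*13 = 650)
G*n = 650*(-585) = -380250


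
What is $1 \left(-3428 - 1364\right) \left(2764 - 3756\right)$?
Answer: $4753664$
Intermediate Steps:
$1 \left(-3428 - 1364\right) \left(2764 - 3756\right) = 1 \left(\left(-4792\right) \left(-992\right)\right) = 1 \cdot 4753664 = 4753664$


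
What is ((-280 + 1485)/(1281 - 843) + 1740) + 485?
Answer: 975755/438 ≈ 2227.8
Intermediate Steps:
((-280 + 1485)/(1281 - 843) + 1740) + 485 = (1205/438 + 1740) + 485 = 763325/438 + 485 = 975755/438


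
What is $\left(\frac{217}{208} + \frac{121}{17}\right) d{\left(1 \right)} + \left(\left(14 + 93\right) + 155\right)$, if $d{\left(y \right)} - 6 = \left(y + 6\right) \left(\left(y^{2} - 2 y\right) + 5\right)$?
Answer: $\frac{56105}{104} \approx 539.47$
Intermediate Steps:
$d{\left(y \right)} = 6 + \left(6 + y\right) \left(5 + y^{2} - 2 y\right)$ ($d{\left(y \right)} = 6 + \left(y + 6\right) \left(\left(y^{2} - 2 y\right) + 5\right) = 6 + \left(6 + y\right) \left(5 + y^{2} - 2 y\right)$)
$\left(\frac{217}{208} + \frac{121}{17}\right) d{\left(1 \right)} + \left(\left(14 + 93\right) + 155\right) = \left(\frac{217}{208} + \frac{121}{17}\right) \left(36 + 1^{3} - 7 + 4 \cdot 1^{2}\right) + \left(\left(14 + 93\right) + 155\right) = \left(217 \cdot \frac{1}{208} + 121 \cdot \frac{1}{17}\right) \left(36 + 1 - 7 + 4 \cdot 1\right) + \left(107 + 155\right) = \left(\frac{217}{208} + \frac{121}{17}\right) \left(36 + 1 - 7 + 4\right) + 262 = \frac{28857}{3536} \cdot 34 + 262 = \frac{28857}{104} + 262 = \frac{56105}{104}$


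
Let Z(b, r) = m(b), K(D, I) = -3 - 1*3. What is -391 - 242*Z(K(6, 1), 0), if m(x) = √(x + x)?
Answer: -391 - 484*I*√3 ≈ -391.0 - 838.31*I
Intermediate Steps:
m(x) = √2*√x (m(x) = √(2*x) = √2*√x)
K(D, I) = -6 (K(D, I) = -3 - 3 = -6)
Z(b, r) = √2*√b
-391 - 242*Z(K(6, 1), 0) = -391 - 242*√2*√(-6) = -391 - 242*√2*I*√6 = -391 - 484*I*√3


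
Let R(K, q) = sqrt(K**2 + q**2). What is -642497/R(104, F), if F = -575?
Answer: -642497*sqrt(341441)/341441 ≈ -1099.5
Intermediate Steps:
-642497/R(104, F) = -642497/sqrt(104**2 + (-575)**2) = -642497/sqrt(10816 + 330625) = -642497*sqrt(341441)/341441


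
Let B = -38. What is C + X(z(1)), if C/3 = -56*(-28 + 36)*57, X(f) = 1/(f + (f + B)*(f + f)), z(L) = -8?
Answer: -55770623/728 ≈ -76608.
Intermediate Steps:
X(f) = 1/(f + 2*f*(-38 + f)) (X(f) = 1/(f + (f - 38)*(f + f)) = 1/(f + (-38 + f)*(2*f)) = 1/(f + 2*f*(-38 + f)))
C = -76608 (C = 3*(-56*(-28 + 36)*57) = 3*(-56*8*57) = 3*(-448*57) = 3*(-25536) = -76608)
C + X(z(1)) = -76608 + 1/((-8)*(-75 + 2*(-8))) = -76608 - 1/(8*(-75 - 16)) = -76608 - ⅛/(-91) = -76608 - ⅛*(-1/91) = -76608 + 1/728 = -55770623/728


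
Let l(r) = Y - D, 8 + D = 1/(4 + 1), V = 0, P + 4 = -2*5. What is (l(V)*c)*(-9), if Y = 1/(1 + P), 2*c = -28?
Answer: 63252/65 ≈ 973.11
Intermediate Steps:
P = -14 (P = -4 - 2*5 = -4 - 10 = -14)
c = -14 (c = (1/2)*(-28) = -14)
Y = -1/13 (Y = 1/(1 - 14) = 1/(-13) = -1/13 ≈ -0.076923)
D = -39/5 (D = -8 + 1/(4 + 1) = -8 + 1/5 = -39/5 ≈ -7.8000)
l(r) = 502/65 (l(r) = -1/13 - 1*(-39/5) = -1/13 + 39/5 = 502/65)
(l(V)*c)*(-9) = ((502/65)*(-14))*(-9) = -7028/65*(-9) = 63252/65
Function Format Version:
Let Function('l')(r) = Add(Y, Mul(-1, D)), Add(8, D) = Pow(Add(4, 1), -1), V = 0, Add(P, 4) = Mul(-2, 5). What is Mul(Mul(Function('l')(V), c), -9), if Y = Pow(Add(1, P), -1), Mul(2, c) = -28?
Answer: Rational(63252, 65) ≈ 973.11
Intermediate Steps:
P = -14 (P = Add(-4, Mul(-2, 5)) = Add(-4, -10) = -14)
c = -14 (c = Mul(Rational(1, 2), -28) = -14)
Y = Rational(-1, 13) (Y = Pow(Add(1, -14), -1) = Pow(-13, -1) = Rational(-1, 13) ≈ -0.076923)
D = Rational(-39, 5) (D = Add(-8, Pow(Add(4, 1), -1)) = Add(-8, Pow(5, -1)) = Add(-8, Rational(1, 5)) = Rational(-39, 5) ≈ -7.8000)
Function('l')(r) = Rational(502, 65) (Function('l')(r) = Add(Rational(-1, 13), Mul(-1, Rational(-39, 5))) = Add(Rational(-1, 13), Rational(39, 5)) = Rational(502, 65))
Mul(Mul(Function('l')(V), c), -9) = Mul(Mul(Rational(502, 65), -14), -9) = Mul(Rational(-7028, 65), -9) = Rational(63252, 65)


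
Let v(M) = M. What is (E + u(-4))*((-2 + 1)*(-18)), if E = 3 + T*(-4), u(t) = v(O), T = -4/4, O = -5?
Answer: 36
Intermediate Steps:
T = -1 (T = -4*¼ = -1)
u(t) = -5
E = 7 (E = 3 - 1*(-4) = 3 + 4 = 7)
(E + u(-4))*((-2 + 1)*(-18)) = (7 - 5)*((-2 + 1)*(-18)) = 2*(-1*(-18)) = 2*18 = 36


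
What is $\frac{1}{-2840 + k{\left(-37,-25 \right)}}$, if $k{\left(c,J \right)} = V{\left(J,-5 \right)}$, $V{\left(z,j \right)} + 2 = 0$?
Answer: $- \frac{1}{2842} \approx -0.00035186$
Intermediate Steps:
$V{\left(z,j \right)} = -2$ ($V{\left(z,j \right)} = -2 + 0 = -2$)
$k{\left(c,J \right)} = -2$
$\frac{1}{-2840 + k{\left(-37,-25 \right)}} = \frac{1}{-2840 - 2} = \frac{1}{-2842} = - \frac{1}{2842}$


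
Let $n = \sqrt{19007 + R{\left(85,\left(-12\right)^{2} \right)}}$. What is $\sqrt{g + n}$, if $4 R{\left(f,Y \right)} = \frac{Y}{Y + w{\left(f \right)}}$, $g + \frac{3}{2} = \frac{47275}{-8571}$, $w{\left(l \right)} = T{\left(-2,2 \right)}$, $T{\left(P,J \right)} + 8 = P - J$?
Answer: $\frac{\sqrt{-249447349866 + 6464659608 \sqrt{574970}}}{188562} \approx 11.439$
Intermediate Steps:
$T{\left(P,J \right)} = -8 + P - J$ ($T{\left(P,J \right)} = -8 - \left(J - P\right) = -8 + P - J$)
$w{\left(l \right)} = -12$ ($w{\left(l \right)} = -8 - 2 - 2 = -12$)
$g = - \frac{120263}{17142}$ ($g = - \frac{3}{2} + \frac{47275}{-8571} = - \frac{3}{2} + 47275 \left(- \frac{1}{8571}\right) = - \frac{3}{2} - \frac{47275}{8571} = - \frac{120263}{17142} \approx -7.0157$)
$R{\left(f,Y \right)} = \frac{Y}{4 \left(-12 + Y\right)}$ ($R{\left(f,Y \right)} = \frac{Y \frac{1}{Y - 12}}{4} = \frac{Y \frac{1}{-12 + Y}}{4} = \frac{Y}{4 \left(-12 + Y\right)}$)
$n = \frac{2 \sqrt{574970}}{11}$ ($n = \sqrt{19007 + \frac{\left(-12\right)^{2}}{4 \left(-12 + \left(-12\right)^{2}\right)}} = \sqrt{19007 + \frac{1}{4} \cdot 144 \frac{1}{-12 + 144}} = \sqrt{19007 + \frac{1}{4} \cdot 144 \cdot \frac{1}{132}} = \sqrt{19007 + \frac{3}{11}} = \sqrt{\frac{209080}{11}} = \frac{2 \sqrt{574970}}{11} \approx 137.87$)
$\sqrt{g + n} = \sqrt{- \frac{120263}{17142} + \frac{2 \sqrt{574970}}{11}}$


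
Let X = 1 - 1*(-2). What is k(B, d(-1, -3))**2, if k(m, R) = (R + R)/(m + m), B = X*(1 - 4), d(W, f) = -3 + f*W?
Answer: 0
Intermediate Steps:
X = 3 (X = 1 + 2 = 3)
d(W, f) = -3 + W*f
B = -9 (B = 3*(1 - 4) = 3*(-3) = -9)
k(m, R) = R/m (k(m, R) = (2*R)/((2*m)) = (2*R)*(1/(2*m)) = R/m)
k(B, d(-1, -3))**2 = ((-3 - 1*(-3))/(-9))**2 = ((-3 + 3)*(-1/9))**2 = (0*(-1/9))**2 = 0**2 = 0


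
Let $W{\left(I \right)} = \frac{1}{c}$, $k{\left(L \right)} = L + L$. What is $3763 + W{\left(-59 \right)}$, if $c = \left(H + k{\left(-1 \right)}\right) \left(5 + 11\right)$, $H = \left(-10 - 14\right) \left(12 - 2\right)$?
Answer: $\frac{14570335}{3872} \approx 3763.0$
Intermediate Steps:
$k{\left(L \right)} = 2 L$
$H = -240$ ($H = \left(-24\right) 10 = -240$)
$c = -3872$ ($c = \left(-240 + 2 \left(-1\right)\right) \left(5 + 11\right) = \left(-240 - 2\right) 16 = \left(-242\right) 16 = -3872$)
$W{\left(I \right)} = - \frac{1}{3872}$ ($W{\left(I \right)} = \frac{1}{-3872} = - \frac{1}{3872}$)
$3763 + W{\left(-59 \right)} = 3763 - \frac{1}{3872} = \frac{14570335}{3872}$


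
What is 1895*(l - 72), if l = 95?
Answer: 43585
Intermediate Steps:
1895*(l - 72) = 1895*(95 - 72) = 1895*23 = 43585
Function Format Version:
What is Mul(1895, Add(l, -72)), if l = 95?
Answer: 43585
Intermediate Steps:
Mul(1895, Add(l, -72)) = Mul(1895, Add(95, -72)) = Mul(1895, 23) = 43585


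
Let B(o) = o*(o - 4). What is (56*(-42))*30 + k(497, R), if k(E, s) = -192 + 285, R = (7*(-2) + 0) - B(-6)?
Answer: -70467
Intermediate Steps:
B(o) = o*(-4 + o)
R = -74 (R = (7*(-2) + 0) - (-6)*(-4 - 6) = (-14 + 0) - (-6)*(-10) = -14 - 1*60 = -14 - 60 = -74)
k(E, s) = 93
(56*(-42))*30 + k(497, R) = (56*(-42))*30 + 93 = -2352*30 + 93 = -70560 + 93 = -70467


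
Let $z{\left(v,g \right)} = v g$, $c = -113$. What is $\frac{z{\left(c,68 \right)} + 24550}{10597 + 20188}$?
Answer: $\frac{16866}{30785} \approx 0.54786$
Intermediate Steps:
$z{\left(v,g \right)} = g v$
$\frac{z{\left(c,68 \right)} + 24550}{10597 + 20188} = \frac{68 \left(-113\right) + 24550}{10597 + 20188} = \frac{-7684 + 24550}{30785} = 16866 \cdot \frac{1}{30785} = \frac{16866}{30785}$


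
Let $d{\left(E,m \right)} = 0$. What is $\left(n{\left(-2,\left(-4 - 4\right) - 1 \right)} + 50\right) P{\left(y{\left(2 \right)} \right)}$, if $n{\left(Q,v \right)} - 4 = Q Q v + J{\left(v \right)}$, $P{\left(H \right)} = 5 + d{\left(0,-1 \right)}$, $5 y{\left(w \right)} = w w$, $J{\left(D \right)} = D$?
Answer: $45$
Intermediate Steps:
$y{\left(w \right)} = \frac{w^{2}}{5}$ ($y{\left(w \right)} = \frac{w w}{5} = \frac{w^{2}}{5}$)
$P{\left(H \right)} = 5$ ($P{\left(H \right)} = 5 + 0 = 5$)
$n{\left(Q,v \right)} = 4 + v + v Q^{2}$ ($n{\left(Q,v \right)} = 4 + \left(Q Q v + v\right) = 4 + \left(Q^{2} v + v\right) = 4 + \left(v Q^{2} + v\right) = 4 + \left(v + v Q^{2}\right) = 4 + v + v Q^{2}$)
$\left(n{\left(-2,\left(-4 - 4\right) - 1 \right)} + 50\right) P{\left(y{\left(2 \right)} \right)} = \left(\left(4 - 9 + \left(\left(-4 - 4\right) - 1\right) \left(-2\right)^{2}\right) + 50\right) 5 = \left(\left(4 - 9 + \left(-8 - 1\right) 4\right) + 50\right) 5 = \left(\left(4 - 9 - 36\right) + 50\right) 5 = \left(-41 + 50\right) 5 = 9 \cdot 5 = 45$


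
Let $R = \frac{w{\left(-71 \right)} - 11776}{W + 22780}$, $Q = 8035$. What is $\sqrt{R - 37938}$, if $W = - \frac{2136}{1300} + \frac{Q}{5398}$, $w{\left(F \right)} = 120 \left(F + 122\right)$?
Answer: $\frac{i \sqrt{60591444047035617220264562}}{39963821843} \approx 194.78 i$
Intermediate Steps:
$w{\left(F \right)} = 14640 + 120 F$ ($w{\left(F \right)} = 120 \left(122 + F\right) = 14640 + 120 F$)
$W = - \frac{271157}{1754350}$ ($W = - \frac{2136}{1300} + \frac{8035}{5398} = \left(-2136\right) \frac{1}{1300} + 8035 \cdot \frac{1}{5398} = - \frac{534}{325} + \frac{8035}{5398} = - \frac{271157}{1754350} \approx -0.15456$)
$R = - \frac{9922603600}{39963821843}$ ($R = \frac{\left(14640 + 120 \left(-71\right)\right) - 11776}{- \frac{271157}{1754350} + 22780} = \frac{\left(14640 - 8520\right) - 11776}{\frac{39963821843}{1754350}} = \left(6120 - 11776\right) \frac{1754350}{39963821843} = \left(-5656\right) \frac{1754350}{39963821843} = - \frac{9922603600}{39963821843} \approx -0.24829$)
$\sqrt{R - 37938} = \sqrt{- \frac{9922603600}{39963821843} - 37938} = \sqrt{- \frac{1516157395683334}{39963821843}} = \frac{i \sqrt{60591444047035617220264562}}{39963821843}$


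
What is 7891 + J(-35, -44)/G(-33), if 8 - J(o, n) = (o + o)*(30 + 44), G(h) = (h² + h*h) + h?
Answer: 16931383/2145 ≈ 7893.4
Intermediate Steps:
G(h) = h + 2*h² (G(h) = (h² + h²) + h = 2*h² + h = h + 2*h²)
J(o, n) = 8 - 148*o (J(o, n) = 8 - (o + o)*(30 + 44) = 8 - 2*o*74 = 8 - 148*o)
7891 + J(-35, -44)/G(-33) = 7891 + (8 - 148*(-35))/((-33*(1 + 2*(-33)))) = 7891 + (8 + 5180)/((-33*(1 - 66))) = 7891 + 5188/((-33*(-65))) = 7891 + 5188/2145 = 16931383/2145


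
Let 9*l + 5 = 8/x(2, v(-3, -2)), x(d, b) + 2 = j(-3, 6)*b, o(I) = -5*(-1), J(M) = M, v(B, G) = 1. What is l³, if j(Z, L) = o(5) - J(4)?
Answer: -2197/729 ≈ -3.0137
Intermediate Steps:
o(I) = 5
j(Z, L) = 1 (j(Z, L) = 5 - 1*4 = 5 - 4 = 1)
x(d, b) = -2 + b (x(d, b) = -2 + 1*b = -2 + b)
l = -13/9 (l = -5/9 + (8/(-2 + 1))/9 = -5/9 + (8/(-1))/9 = -5/9 + (8*(-1))/9 = -5/9 + (⅑)*(-8) = -5/9 - 8/9 = -13/9 ≈ -1.4444)
l³ = (-13/9)³ = -2197/729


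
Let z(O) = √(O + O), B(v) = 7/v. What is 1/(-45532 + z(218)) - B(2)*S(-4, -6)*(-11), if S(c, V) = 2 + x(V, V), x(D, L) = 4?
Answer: 119725128074/518290647 - √109/1036581294 ≈ 231.00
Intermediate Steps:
S(c, V) = 6 (S(c, V) = 2 + 4 = 6)
z(O) = √2*√O (z(O) = √(2*O) = √2*√O)
1/(-45532 + z(218)) - B(2)*S(-4, -6)*(-11) = 1/(-45532 + √2*√218) - (7/2)*6*(-11) = 1/(-45532 + 2*√109) - (7*(½))*6*(-11) = 1/(-45532 + 2*√109) - (7/2)*6*(-11) = 1/(-45532 + 2*√109) - 21*(-11) = 1/(-45532 + 2*√109) - 1*(-231) = 1/(-45532 + 2*√109) + 231 = 231 + 1/(-45532 + 2*√109)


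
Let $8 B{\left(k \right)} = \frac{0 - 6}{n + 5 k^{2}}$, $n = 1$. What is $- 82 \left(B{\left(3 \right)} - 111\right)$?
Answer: $\frac{837507}{92} \approx 9103.3$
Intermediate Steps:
$B{\left(k \right)} = - \frac{3}{4 \left(1 + 5 k^{2}\right)}$ ($B{\left(k \right)} = \frac{\left(0 - 6\right) \frac{1}{1 + 5 k^{2}}}{8} = \frac{\left(-6\right) \frac{1}{1 + 5 k^{2}}}{8} = - \frac{3}{4 \left(1 + 5 k^{2}\right)}$)
$- 82 \left(B{\left(3 \right)} - 111\right) = - 82 \left(- \frac{3}{4 + 20 \cdot 3^{2}} - 111\right) = - 82 \left(- \frac{3}{4 + 20 \cdot 9} - 111\right) = - 82 \left(- \frac{3}{4 + 180} - 111\right) = - 82 \left(- \frac{3}{184} - 111\right) = \left(-82\right) \left(- \frac{20427}{184}\right) = \frac{837507}{92}$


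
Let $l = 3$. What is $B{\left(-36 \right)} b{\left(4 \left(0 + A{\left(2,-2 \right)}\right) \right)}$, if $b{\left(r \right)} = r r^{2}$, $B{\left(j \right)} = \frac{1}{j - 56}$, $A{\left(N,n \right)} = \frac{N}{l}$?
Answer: $- \frac{128}{621} \approx -0.20612$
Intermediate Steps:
$A{\left(N,n \right)} = \frac{N}{3}$
$B{\left(j \right)} = \frac{1}{-56 + j}$
$b{\left(r \right)} = r^{3}$
$B{\left(-36 \right)} b{\left(4 \left(0 + A{\left(2,-2 \right)}\right) \right)} = \frac{\left(4 \left(0 + \frac{1}{3} \cdot 2\right)\right)^{3}}{-56 - 36} = \frac{\left(4 \left(0 + \frac{2}{3}\right)\right)^{3}}{-92} = - \frac{\left(4 \cdot \frac{2}{3}\right)^{3}}{92} = - \frac{\left(\frac{8}{3}\right)^{3}}{92} = \left(- \frac{1}{92}\right) \frac{512}{27} = - \frac{128}{621}$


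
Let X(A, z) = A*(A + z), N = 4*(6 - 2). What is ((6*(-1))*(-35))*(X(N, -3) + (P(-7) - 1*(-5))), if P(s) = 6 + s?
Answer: 44520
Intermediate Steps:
N = 16 (N = 4*4 = 16)
((6*(-1))*(-35))*(X(N, -3) + (P(-7) - 1*(-5))) = ((6*(-1))*(-35))*(16*(16 - 3) + ((6 - 7) - 1*(-5))) = (-6*(-35))*(16*13 + (-1 + 5)) = 210*(208 + 4) = 210*212 = 44520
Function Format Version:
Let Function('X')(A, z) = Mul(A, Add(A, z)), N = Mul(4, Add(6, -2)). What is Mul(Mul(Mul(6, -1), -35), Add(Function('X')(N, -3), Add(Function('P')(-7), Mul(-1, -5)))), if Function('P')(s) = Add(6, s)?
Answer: 44520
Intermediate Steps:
N = 16 (N = Mul(4, 4) = 16)
Mul(Mul(Mul(6, -1), -35), Add(Function('X')(N, -3), Add(Function('P')(-7), Mul(-1, -5)))) = Mul(Mul(Mul(6, -1), -35), Add(Mul(16, Add(16, -3)), Add(Add(6, -7), Mul(-1, -5)))) = Mul(Mul(-6, -35), Add(Mul(16, 13), Add(-1, 5))) = Mul(210, Add(208, 4)) = Mul(210, 212) = 44520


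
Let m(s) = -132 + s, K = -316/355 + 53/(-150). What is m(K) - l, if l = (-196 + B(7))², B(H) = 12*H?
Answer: -135012643/10650 ≈ -12677.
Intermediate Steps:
K = -13243/10650 (K = -316*1/355 + 53*(-1/150) = -316/355 - 53/150 = -13243/10650 ≈ -1.2435)
l = 12544 (l = (-196 + 12*7)² = (-196 + 84)² = (-112)² = 12544)
m(K) - l = (-132 - 13243/10650) - 1*12544 = -1419043/10650 - 12544 = -135012643/10650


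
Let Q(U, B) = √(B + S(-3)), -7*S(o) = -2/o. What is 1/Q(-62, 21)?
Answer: √9219/439 ≈ 0.21871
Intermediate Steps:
S(o) = 2/(7*o) (S(o) = -(-2)/(7*o) = 2/(7*o))
Q(U, B) = √(-2/21 + B) (Q(U, B) = √(B + (2/7)/(-3)) = √(B + (2/7)*(-⅓)) = √(B - 2/21) = √(-2/21 + B))
1/Q(-62, 21) = 1/(√(-42 + 441*21)/21) = 1/(√(-42 + 9261)/21) = 1/(√9219/21) = √9219/439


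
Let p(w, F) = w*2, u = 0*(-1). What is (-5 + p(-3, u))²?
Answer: 121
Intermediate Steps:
u = 0
p(w, F) = 2*w
(-5 + p(-3, u))² = (-5 + 2*(-3))² = (-5 - 6)² = (-11)² = 121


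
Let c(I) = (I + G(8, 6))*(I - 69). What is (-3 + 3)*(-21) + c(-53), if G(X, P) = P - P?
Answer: 6466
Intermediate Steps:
G(X, P) = 0
c(I) = I*(-69 + I) (c(I) = (I + 0)*(I - 69) = I*(-69 + I))
(-3 + 3)*(-21) + c(-53) = (-3 + 3)*(-21) - 53*(-69 - 53) = 0*(-21) - 53*(-122) = 0 + 6466 = 6466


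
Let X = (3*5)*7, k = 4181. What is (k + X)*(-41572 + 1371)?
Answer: -172301486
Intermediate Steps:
X = 105 (X = 15*7 = 105)
(k + X)*(-41572 + 1371) = (4181 + 105)*(-41572 + 1371) = 4286*(-40201) = -172301486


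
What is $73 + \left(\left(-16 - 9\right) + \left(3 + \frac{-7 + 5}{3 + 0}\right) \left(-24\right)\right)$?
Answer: $-8$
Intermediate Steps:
$73 + \left(\left(-16 - 9\right) + \left(3 + \frac{-7 + 5}{3 + 0}\right) \left(-24\right)\right) = 73 + \left(\left(-16 - 9\right) + \left(3 - \frac{2}{3}\right) \left(-24\right)\right) = 73 + \left(-25 + \left(3 - \frac{2}{3}\right) \left(-24\right)\right) = 73 + \left(-25 + \frac{7}{3} \left(-24\right)\right) = 73 - 81 = -8$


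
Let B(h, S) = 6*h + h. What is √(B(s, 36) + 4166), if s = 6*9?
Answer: 8*√71 ≈ 67.409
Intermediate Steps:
s = 54
B(h, S) = 7*h
√(B(s, 36) + 4166) = √(7*54 + 4166) = √(378 + 4166) = √4544 = 8*√71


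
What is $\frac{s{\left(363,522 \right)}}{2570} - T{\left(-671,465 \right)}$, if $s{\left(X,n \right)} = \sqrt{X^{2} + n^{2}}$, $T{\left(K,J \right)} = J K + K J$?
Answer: $624030 + \frac{3 \sqrt{44917}}{2570} \approx 6.2403 \cdot 10^{5}$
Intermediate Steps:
$T{\left(K,J \right)} = 2 J K$ ($T{\left(K,J \right)} = J K + J K = 2 J K$)
$\frac{s{\left(363,522 \right)}}{2570} - T{\left(-671,465 \right)} = \frac{\sqrt{363^{2} + 522^{2}}}{2570} - 2 \cdot 465 \left(-671\right) = \sqrt{131769 + 272484} \cdot \frac{1}{2570} - -624030 = \sqrt{404253} \cdot \frac{1}{2570} + 624030 = 3 \sqrt{44917} \cdot \frac{1}{2570} + 624030 = \frac{3 \sqrt{44917}}{2570} + 624030 = 624030 + \frac{3 \sqrt{44917}}{2570}$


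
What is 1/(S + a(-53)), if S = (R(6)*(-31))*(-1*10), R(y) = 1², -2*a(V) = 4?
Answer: 1/308 ≈ 0.0032468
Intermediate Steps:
a(V) = -2 (a(V) = -½*4 = -2)
R(y) = 1
S = 310 (S = (1*(-31))*(-1*10) = -31*(-10) = 310)
1/(S + a(-53)) = 1/(310 - 2) = 1/308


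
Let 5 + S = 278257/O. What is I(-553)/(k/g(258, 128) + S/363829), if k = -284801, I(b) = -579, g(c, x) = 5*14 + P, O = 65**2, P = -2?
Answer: 3560103147900/25752334047797 ≈ 0.13824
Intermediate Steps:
O = 4225
g(c, x) = 68 (g(c, x) = 5*14 - 2 = 70 - 2 = 68)
S = 257132/4225 (S = -5 + 278257/4225 = 257132/4225 ≈ 60.860)
I(-553)/(k/g(258, 128) + S/363829) = -579/(-284801/68 + (257132/4225)/363829) = -579/(-284801*1/68 + (257132/4225)*(1/363829)) = -579/(-16753/4 + 257132/1537177525) = -579/(-25752334047797/6148710100) = -579*(-6148710100/25752334047797) = 3560103147900/25752334047797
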